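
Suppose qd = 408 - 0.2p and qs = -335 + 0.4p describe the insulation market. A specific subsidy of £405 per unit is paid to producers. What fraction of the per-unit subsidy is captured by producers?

Pre-subsidy: 408 - 0.2p = -335 + 0.4p gives p* = 3715/3, q* = 481/3.
With the subsidy, sellers receive ps = pb + 405 for each unit, where pb is the price buyers pay.
Supply in terms of pb becomes qs = -335 + 0.4(pb + 405) = -173 + 0.4pb. Setting this equal to demand: 408 - 0.2pb = -173 + 0.4pb, so pb = 2905/3.
Sellers receive ps = 2905/3 + 405 = 4120/3; q' = 408 − 0.2·(2905/3) = 643/3.
Buyers' price falls by p* − pb = 3715/3 − 2905/3 = 270; sellers' price rises by ps − p* = 4120/3 − 3715/3 = 135.
So producers capture 135/405 = 1/3 of each unit of subsidy.

Producer share = 1/3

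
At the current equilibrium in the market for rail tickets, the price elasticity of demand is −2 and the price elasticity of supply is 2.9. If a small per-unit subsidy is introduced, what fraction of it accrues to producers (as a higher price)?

For a small subsidy around the equilibrium, the benefit split depends on the relative slopes, which at a point are proportional to the elasticities.
Buyer share = εs/(εs + |εd|) = 2.9/(2.9 + 2) = 29/49; seller share = |εd|/(εs + |εd|) = 20/49.
So producers capture 20/49 of the subsidy.

Producer share = 20/49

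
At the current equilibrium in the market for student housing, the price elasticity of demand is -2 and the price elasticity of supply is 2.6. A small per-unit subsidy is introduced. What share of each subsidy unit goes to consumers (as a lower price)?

For a small subsidy around the equilibrium, the benefit split depends on the relative slopes, which at a point are proportional to the elasticities.
Buyer share = εs/(εs + |εd|) = 2.6/(2.6 + 2) = 13/23; seller share = |εd|/(εs + |εd|) = 10/23.

Consumer share = 13/23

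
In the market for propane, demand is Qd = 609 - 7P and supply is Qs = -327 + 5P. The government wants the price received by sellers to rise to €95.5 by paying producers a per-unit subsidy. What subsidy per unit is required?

At a seller price of 95.5, quantity supplied is -327 + 5·95.5 = 150.5.
Buyers absorb 150.5 only when they pay Pb with 609 − 7·Pb = 150.5, i.e. Pb = 65.5.
s = Ps − Pb = 95.5 − 65.5 = 30.

Required subsidy s = €30 per unit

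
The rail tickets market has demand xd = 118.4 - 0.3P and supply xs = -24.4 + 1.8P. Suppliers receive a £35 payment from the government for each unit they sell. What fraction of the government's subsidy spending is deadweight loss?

DWL / government spending = 9/214

Pre-subsidy: 118.4 - 0.3P = -24.4 + 1.8P gives P* = 68, x* = 98.
With the subsidy, sellers receive Ps = Pb + 35 for each unit, where Pb is the price buyers pay.
Supply in terms of Pb becomes xs = -24.4 + 1.8(Pb + 35) = 38.6 + 1.8Pb. Setting this equal to demand: 118.4 - 0.3Pb = 38.6 + 1.8Pb, so Pb = 38.
Sellers receive Ps = 38 + 35 = 73; x' = 118.4 − 0.3·38 = 107.
ΔCS = ½(98 + 107)(68 − 38) = 3075; ΔPS = ½(98 + 107)(73 − 68) = 512.5.
Government spending = 35 × 107 = 3745.
DWL = ½ × 35 × (107 − 98) = 157.5; fraction = 157.5 / 3745 = 9/214.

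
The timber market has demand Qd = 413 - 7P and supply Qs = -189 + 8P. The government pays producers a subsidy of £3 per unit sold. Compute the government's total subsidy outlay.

Government cost = £429.8

Pre-subsidy: 413 - 7P = -189 + 8P gives P* = 602/15, Q* = 1981/15.
With the subsidy, sellers receive Ps = Pb + 3 for each unit, where Pb is the price buyers pay.
Supply in terms of Pb becomes Qs = -189 + 8(Pb + 3) = -165 + 8Pb. Setting this equal to demand: 413 - 7Pb = -165 + 8Pb, so Pb = 578/15.
Sellers receive Ps = 578/15 + 3 = 623/15; Q' = 413 − 7·(578/15) = 2149/15.
Government outlay = subsidy × quantity = 3 × 2149/15 = 429.8.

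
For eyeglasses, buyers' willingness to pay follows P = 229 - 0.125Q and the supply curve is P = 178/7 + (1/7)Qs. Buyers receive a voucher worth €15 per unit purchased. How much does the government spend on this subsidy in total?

Pre-subsidy: 229 - 0.125Q = 178/7 + (1/7)Q gives Q* = 760 and P* = 134.
With the rebate, buyers effectively pay Pb = Ps − 15, where Ps is the price sellers receive.
On the curves, Pb = 229 - 0.125Q and Ps = 178/7 + (1/7)Q; the wedge Ps − Pb = 15 gives 178/7 + (1/7)Q − (229 - 0.125Q) = 15, so Q' = 816.
Then Pb = 229 − 0.125·816 = 127 and Ps = 178/7 + (1/7)·816 = 142.
Government outlay = subsidy × quantity = 15 × 816 = 12240.

Government cost = €12240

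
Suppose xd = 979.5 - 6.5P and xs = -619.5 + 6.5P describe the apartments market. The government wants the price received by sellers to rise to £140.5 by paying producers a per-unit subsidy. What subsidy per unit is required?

Required subsidy s = £35 per unit

At a seller price of 140.5, quantity supplied is -619.5 + 6.5·140.5 = 293.75.
Buyers absorb 293.75 only when they pay Pb with 979.5 − 6.5·Pb = 293.75, i.e. Pb = 105.5.
s = Ps − Pb = 140.5 − 105.5 = 35.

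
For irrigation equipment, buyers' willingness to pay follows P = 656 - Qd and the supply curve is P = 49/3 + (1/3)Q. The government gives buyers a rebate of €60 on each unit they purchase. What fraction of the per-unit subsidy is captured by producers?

Producer share = 0.25

Pre-subsidy: 656 - Q = 49/3 + (1/3)Q gives Q* = 479.75 and P* = 176.25.
With the rebate, buyers effectively pay Pb = Ps − 60, where Ps is the price sellers receive.
On the curves, Pb = 656 - Q and Ps = 49/3 + (1/3)Q; the wedge Ps − Pb = 60 gives 49/3 + (1/3)Q − (656 - Q) = 60, so Q' = 524.75.
Then Pb = 656 − 1·524.75 = 131.25 and Ps = 49/3 + (1/3)·524.75 = 191.25.
Buyers' price falls by P* − Pb = 176.25 − 131.25 = 45; sellers' price rises by Ps − P* = 191.25 − 176.25 = 15.
So producers capture 15/60 = 0.25 of each unit of subsidy.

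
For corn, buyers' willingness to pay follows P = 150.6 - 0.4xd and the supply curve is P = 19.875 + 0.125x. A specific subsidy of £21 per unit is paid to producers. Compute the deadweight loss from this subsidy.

Pre-subsidy: 150.6 - 0.4x = 19.875 + 0.125x gives x* = 249 and P* = 51.
With the subsidy, sellers receive Ps = Pb + 21 for each unit, where Pb is the price buyers pay.
On the curves, Pb = 150.6 - 0.4x and Ps = 19.875 + 0.125x; the wedge Ps − Pb = 21 gives 19.875 + 0.125x − (150.6 - 0.4x) = 21, so x' = 289.
Then Pb = 150.6 − 0.4·289 = 35 and Ps = 19.875 + 0.125·289 = 56.
The subsidy expands output by 289 − 249 = 40 past the efficient level; on those units the gap between marginal cost and willingness to pay runs from 0 up to 21.
DWL = ½ × 21 × 40 = 420.

Deadweight loss = £420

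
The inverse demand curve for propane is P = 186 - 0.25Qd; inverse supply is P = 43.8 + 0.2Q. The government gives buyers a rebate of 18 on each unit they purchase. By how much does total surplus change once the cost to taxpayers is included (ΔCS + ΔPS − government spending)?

Pre-subsidy: 186 - 0.25Q = 43.8 + 0.2Q gives Q* = 316 and P* = 107.
With the rebate, buyers effectively pay Pb = Ps − 18, where Ps is the price sellers receive.
On the curves, Pb = 186 - 0.25Q and Ps = 43.8 + 0.2Q; the wedge Ps − Pb = 18 gives 43.8 + 0.2Q − (186 - 0.25Q) = 18, so Q' = 356.
Then Pb = 186 − 0.25·356 = 97 and Ps = 43.8 + 0.2·356 = 115.
ΔCS = ½(316 + 356)(107 − 97) = 3360; ΔPS = ½(316 + 356)(115 − 107) = 2688.
Government spending = 18 × 356 = 6408.
Net change = 3360 + 2688 − 6408 = -360. The loss equals the DWL triangle ½·18·40.

Net change in total surplus = -360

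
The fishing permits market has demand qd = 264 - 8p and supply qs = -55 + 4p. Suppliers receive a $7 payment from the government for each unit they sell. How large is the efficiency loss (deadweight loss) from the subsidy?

Deadweight loss = 196/3

Pre-subsidy: 264 - 8p = -55 + 4p gives p* = 319/12, q* = 154/3.
With the subsidy, sellers receive ps = pb + 7 for each unit, where pb is the price buyers pay.
Supply in terms of pb becomes qs = -55 + 4(pb + 7) = -27 + 4pb. Setting this equal to demand: 264 - 8pb = -27 + 4pb, so pb = 24.25.
Sellers receive ps = 24.25 + 7 = 31.25; q' = 264 − 8·24.25 = 70.
The subsidy expands output by 70 − 154/3 = 56/3 past the efficient level; on those units the gap between marginal cost and willingness to pay runs from 0 up to 7.
DWL = ½ × 7 × 56/3 = 196/3.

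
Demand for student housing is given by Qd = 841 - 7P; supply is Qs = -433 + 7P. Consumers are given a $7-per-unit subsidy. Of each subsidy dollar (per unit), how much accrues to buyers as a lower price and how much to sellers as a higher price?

Buyers gain $3.5 per unit; sellers gain $3.5 per unit

Pre-subsidy: 841 - 7P = -433 + 7P gives P* = 91, Q* = 204.
With the rebate, buyers effectively pay Pb = Ps − 7, where Ps is the price sellers receive.
Demand in terms of Ps becomes Qd = 841 − 7(Ps − 7) = 890 - 7Ps. Setting this equal to supply: 890 - 7Ps = -433 + 7Ps, so Ps = 94.5.
Buyers pay Pb = 94.5 − 7 = 87.5; Q' = -433 + 7·94.5 = 228.5.
Buyers' price falls by P* − Pb = 91 − 87.5 = 3.5; sellers' price rises by Ps − P* = 94.5 − 91 = 3.5.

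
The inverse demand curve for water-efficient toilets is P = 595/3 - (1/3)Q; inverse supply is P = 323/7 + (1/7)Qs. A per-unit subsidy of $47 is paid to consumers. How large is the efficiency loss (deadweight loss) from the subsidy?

Pre-subsidy: 595/3 - (1/3)Q = 323/7 + (1/7)Q gives Q* = 319.6 and P* = 91.8.
With the rebate, buyers effectively pay Pb = Ps − 47, where Ps is the price sellers receive.
On the curves, Pb = 595/3 - (1/3)Q and Ps = 323/7 + (1/7)Q; the wedge Ps − Pb = 47 gives 323/7 + (1/7)Q − (595/3 - (1/3)Q) = 47, so Q' = 418.3.
Then Pb = 595/3 − (1/3)·418.3 = 58.9 and Ps = 323/7 + (1/7)·418.3 = 105.9.
The subsidy expands output by 418.3 − 319.6 = 98.7 past the efficient level; on those units the gap between marginal cost and willingness to pay runs from 0 up to 47.
DWL = ½ × 47 × 98.7 = 2319.45.

Deadweight loss = $2319.45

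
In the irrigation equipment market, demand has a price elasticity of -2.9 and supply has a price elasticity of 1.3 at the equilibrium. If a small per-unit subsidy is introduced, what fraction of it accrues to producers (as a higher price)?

For a small subsidy around the equilibrium, the benefit split depends on the relative slopes, which at a point are proportional to the elasticities.
Buyer share = εs/(εs + |εd|) = 1.3/(1.3 + 2.9) = 13/42; seller share = |εd|/(εs + |εd|) = 29/42.
So producers capture 29/42 of the subsidy.

Producer share = 29/42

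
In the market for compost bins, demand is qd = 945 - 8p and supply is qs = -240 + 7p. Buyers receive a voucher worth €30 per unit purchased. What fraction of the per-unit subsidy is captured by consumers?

Consumer share = 7/15

Pre-subsidy: 945 - 8p = -240 + 7p gives p* = 79, q* = 313.
With the rebate, buyers effectively pay pb = ps − 30, where ps is the price sellers receive.
Demand in terms of ps becomes qd = 945 − 8(ps − 30) = 1185 - 8ps. Setting this equal to supply: 1185 - 8ps = -240 + 7ps, so ps = 95.
Buyers pay pb = 95 − 30 = 65; q' = -240 + 7·95 = 425.
Buyers' price falls by p* − pb = 79 − 65 = 14; sellers' price rises by ps − p* = 95 − 79 = 16.
So consumers capture 14/30 = 7/15 of each unit of subsidy.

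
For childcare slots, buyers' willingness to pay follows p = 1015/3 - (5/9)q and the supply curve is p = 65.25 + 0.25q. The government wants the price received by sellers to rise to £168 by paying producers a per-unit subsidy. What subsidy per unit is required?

At a seller price of 168, quantity supplied is -261 + 4·168 = 411.
Buyers absorb 411 only when they pay pb = 1015/3 − (5/9)·411 = 110.
s = ps − pb = 168 − 110 = 58.

Required subsidy s = £58 per unit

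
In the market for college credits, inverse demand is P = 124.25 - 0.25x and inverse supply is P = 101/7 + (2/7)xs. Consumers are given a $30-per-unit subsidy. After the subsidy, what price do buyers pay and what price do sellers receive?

Buyers pay $59; sellers receive $89

Pre-subsidy: 124.25 - 0.25x = 101/7 + (2/7)x gives x* = 205 and P* = 73.
With the rebate, buyers effectively pay Pb = Ps − 30, where Ps is the price sellers receive.
On the curves, Pb = 124.25 - 0.25x and Ps = 101/7 + (2/7)x; the wedge Ps − Pb = 30 gives 101/7 + (2/7)x − (124.25 - 0.25x) = 30, so x' = 261.
Then Pb = 124.25 − 0.25·261 = 59 and Ps = 101/7 + (2/7)·261 = 89.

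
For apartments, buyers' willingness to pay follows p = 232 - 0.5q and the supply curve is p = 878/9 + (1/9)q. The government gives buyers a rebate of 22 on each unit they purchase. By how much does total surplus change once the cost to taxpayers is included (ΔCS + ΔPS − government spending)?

Net change in total surplus = -396

Pre-subsidy: 232 - 0.5q = 878/9 + (1/9)q gives q* = 220 and p* = 122.
With the rebate, buyers effectively pay pb = ps − 22, where ps is the price sellers receive.
On the curves, pb = 232 - 0.5q and ps = 878/9 + (1/9)q; the wedge ps − pb = 22 gives 878/9 + (1/9)q − (232 - 0.5q) = 22, so q' = 256.
Then pb = 232 − 0.5·256 = 104 and ps = 878/9 + (1/9)·256 = 126.
ΔCS = ½(220 + 256)(122 − 104) = 4284; ΔPS = ½(220 + 256)(126 − 122) = 952.
Government spending = 22 × 256 = 5632.
Net change = 4284 + 952 − 5632 = -396. The loss equals the DWL triangle ½·22·36.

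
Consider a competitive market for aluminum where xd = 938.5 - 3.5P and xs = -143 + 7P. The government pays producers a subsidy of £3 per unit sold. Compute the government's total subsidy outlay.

Pre-subsidy: 938.5 - 3.5P = -143 + 7P gives P* = 103, x* = 578.
With the subsidy, sellers receive Ps = Pb + 3 for each unit, where Pb is the price buyers pay.
Supply in terms of Pb becomes xs = -143 + 7(Pb + 3) = -122 + 7Pb. Setting this equal to demand: 938.5 - 3.5Pb = -122 + 7Pb, so Pb = 101.
Sellers receive Ps = 101 + 3 = 104; x' = 938.5 − 3.5·101 = 585.
Government outlay = subsidy × quantity = 3 × 585 = 1755.

Government cost = £1755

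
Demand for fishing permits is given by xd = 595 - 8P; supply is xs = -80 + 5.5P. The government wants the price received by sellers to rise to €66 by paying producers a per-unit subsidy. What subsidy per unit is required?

Required subsidy s = €27 per unit

At a seller price of 66, quantity supplied is -80 + 5.5·66 = 283.
Buyers absorb 283 only when they pay Pb with 595 − 8·Pb = 283, i.e. Pb = 39.
s = Ps − Pb = 66 − 39 = 27.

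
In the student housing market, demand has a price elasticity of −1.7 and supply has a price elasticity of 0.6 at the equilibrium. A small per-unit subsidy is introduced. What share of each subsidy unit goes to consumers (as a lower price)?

For a small subsidy around the equilibrium, the benefit split depends on the relative slopes, which at a point are proportional to the elasticities.
Buyer share = εs/(εs + |εd|) = 0.6/(0.6 + 1.7) = 6/23; seller share = |εd|/(εs + |εd|) = 17/23.

Consumer share = 6/23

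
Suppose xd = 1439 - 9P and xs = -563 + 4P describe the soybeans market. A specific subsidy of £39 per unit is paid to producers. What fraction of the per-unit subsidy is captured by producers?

Pre-subsidy: 1439 - 9P = -563 + 4P gives P* = 154, x* = 53.
With the subsidy, sellers receive Ps = Pb + 39 for each unit, where Pb is the price buyers pay.
Supply in terms of Pb becomes xs = -563 + 4(Pb + 39) = -407 + 4Pb. Setting this equal to demand: 1439 - 9Pb = -407 + 4Pb, so Pb = 142.
Sellers receive Ps = 142 + 39 = 181; x' = 1439 − 9·142 = 161.
Buyers' price falls by P* − Pb = 154 − 142 = 12; sellers' price rises by Ps − P* = 181 − 154 = 27.
So producers capture 27/39 = 9/13 of each unit of subsidy.

Producer share = 9/13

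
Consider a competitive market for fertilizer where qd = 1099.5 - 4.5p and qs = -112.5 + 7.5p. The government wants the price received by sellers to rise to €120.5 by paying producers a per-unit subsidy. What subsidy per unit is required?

Required subsidy s = €52 per unit

At a seller price of 120.5, quantity supplied is -112.5 + 7.5·120.5 = 791.25.
Buyers absorb 791.25 only when they pay pb with 1099.5 − 4.5·pb = 791.25, i.e. pb = 68.5.
s = ps − pb = 120.5 − 68.5 = 52.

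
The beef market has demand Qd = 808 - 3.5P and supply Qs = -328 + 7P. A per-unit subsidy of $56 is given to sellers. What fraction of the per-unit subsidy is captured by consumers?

Pre-subsidy: 808 - 3.5P = -328 + 7P gives P* = 2272/21, Q* = 1288/3.
With the subsidy, sellers receive Ps = Pb + 56 for each unit, where Pb is the price buyers pay.
Supply in terms of Pb becomes Qs = -328 + 7(Pb + 56) = 64 + 7Pb. Setting this equal to demand: 808 - 3.5Pb = 64 + 7Pb, so Pb = 496/7.
Sellers receive Ps = 496/7 + 56 = 888/7; Q' = 808 − 3.5·(496/7) = 560.
Buyers' price falls by P* − Pb = 2272/21 − 496/7 = 112/3; sellers' price rises by Ps − P* = 888/7 − 2272/21 = 56/3.
So consumers capture (112/3)/56 = 2/3 of each unit of subsidy.

Consumer share = 2/3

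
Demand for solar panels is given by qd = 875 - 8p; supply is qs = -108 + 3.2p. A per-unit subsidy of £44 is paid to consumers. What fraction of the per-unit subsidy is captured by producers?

Pre-subsidy: 875 - 8p = -108 + 3.2p gives p* = 4915/56, q* = 1210/7.
With the rebate, buyers effectively pay pb = ps − 44, where ps is the price sellers receive.
Demand in terms of ps becomes qd = 875 − 8(ps − 44) = 1227 - 8ps. Setting this equal to supply: 1227 - 8ps = -108 + 3.2ps, so ps = 6675/56.
Buyers pay pb = 6675/56 − 44 = 4211/56; q' = -108 + 3.2·(6675/56) = 1914/7.
Buyers' price falls by p* − pb = 4915/56 − 4211/56 = 88/7; sellers' price rises by ps − p* = 6675/56 − 4915/56 = 220/7.
So producers capture (220/7)/44 = 5/7 of each unit of subsidy.

Producer share = 5/7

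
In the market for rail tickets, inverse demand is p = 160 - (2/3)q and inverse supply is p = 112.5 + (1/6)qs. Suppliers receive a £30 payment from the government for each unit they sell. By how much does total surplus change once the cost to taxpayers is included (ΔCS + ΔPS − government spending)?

Pre-subsidy: 160 - (2/3)q = 112.5 + (1/6)q gives q* = 57 and p* = 122.
With the subsidy, sellers receive ps = pb + 30 for each unit, where pb is the price buyers pay.
On the curves, pb = 160 - (2/3)q and ps = 112.5 + (1/6)q; the wedge ps − pb = 30 gives 112.5 + (1/6)q − (160 - (2/3)q) = 30, so q' = 93.
Then pb = 160 − (2/3)·93 = 98 and ps = 112.5 + (1/6)·93 = 128.
ΔCS = ½(57 + 93)(122 − 98) = 1800; ΔPS = ½(57 + 93)(128 − 122) = 450.
Government spending = 30 × 93 = 2790.
Net change = 1800 + 450 − 2790 = -540. The loss equals the DWL triangle ½·30·36.

Net change in total surplus = -£540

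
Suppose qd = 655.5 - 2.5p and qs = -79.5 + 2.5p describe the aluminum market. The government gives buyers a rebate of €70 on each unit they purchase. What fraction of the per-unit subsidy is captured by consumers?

Pre-subsidy: 655.5 - 2.5p = -79.5 + 2.5p gives p* = 147, q* = 288.
With the rebate, buyers effectively pay pb = ps − 70, where ps is the price sellers receive.
Demand in terms of ps becomes qd = 655.5 − 2.5(ps − 70) = 830.5 - 2.5ps. Setting this equal to supply: 830.5 - 2.5ps = -79.5 + 2.5ps, so ps = 182.
Buyers pay pb = 182 − 70 = 112; q' = -79.5 + 2.5·182 = 375.5.
Buyers' price falls by p* − pb = 147 − 112 = 35; sellers' price rises by ps − p* = 182 − 147 = 35.
So consumers capture 35/70 = 0.5 of each unit of subsidy.

Consumer share = 0.5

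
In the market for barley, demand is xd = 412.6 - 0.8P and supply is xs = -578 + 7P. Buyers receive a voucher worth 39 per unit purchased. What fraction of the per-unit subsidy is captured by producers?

Producer share = 4/39

Pre-subsidy: 412.6 - 0.8P = -578 + 7P gives P* = 127, x* = 311.
With the rebate, buyers effectively pay Pb = Ps − 39, where Ps is the price sellers receive.
Demand in terms of Ps becomes xd = 412.6 − 0.8(Ps − 39) = 443.8 - 0.8Ps. Setting this equal to supply: 443.8 - 0.8Ps = -578 + 7Ps, so Ps = 131.
Buyers pay Pb = 131 − 39 = 92; x' = -578 + 7·131 = 339.
Buyers' price falls by P* − Pb = 127 − 92 = 35; sellers' price rises by Ps − P* = 131 − 127 = 4.
So producers capture 4/39 = 4/39 of each unit of subsidy.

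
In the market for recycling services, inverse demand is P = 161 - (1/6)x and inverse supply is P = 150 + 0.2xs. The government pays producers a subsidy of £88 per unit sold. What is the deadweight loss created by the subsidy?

Deadweight loss = £10560

Pre-subsidy: 161 - (1/6)x = 150 + 0.2x gives x* = 30 and P* = 156.
With the subsidy, sellers receive Ps = Pb + 88 for each unit, where Pb is the price buyers pay.
On the curves, Pb = 161 - (1/6)x and Ps = 150 + 0.2x; the wedge Ps − Pb = 88 gives 150 + 0.2x − (161 - (1/6)x) = 88, so x' = 270.
Then Pb = 161 − (1/6)·270 = 116 and Ps = 150 + 0.2·270 = 204.
The subsidy expands output by 270 − 30 = 240 past the efficient level; on those units the gap between marginal cost and willingness to pay runs from 0 up to 88.
DWL = ½ × 88 × 240 = 10560.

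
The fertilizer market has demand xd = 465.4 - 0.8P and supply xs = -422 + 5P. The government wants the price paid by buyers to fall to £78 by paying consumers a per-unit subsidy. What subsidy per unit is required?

Required subsidy s = £87 per unit

At a buyer price of 78, quantity demanded is 465.4 − 0.8·78 = 403.
Sellers supply 403 only when they receive Ps with -422 + 5·Ps = 403, i.e. Ps = 165.
s = Ps − Pb = 165 − 78 = 87.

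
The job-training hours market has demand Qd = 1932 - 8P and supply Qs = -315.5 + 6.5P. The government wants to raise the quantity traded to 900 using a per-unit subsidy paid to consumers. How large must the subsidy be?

At Q = 900, invert demand for the buyer price: Pb = (1932 − 900)/8 = 129; invert supply for the seller price: Ps = (900 − (-315.5))/6.5 = 187.
The subsidy must fill the gap: s = Ps − Pb = 187 − 129 = 58.

Required subsidy s = 58 per unit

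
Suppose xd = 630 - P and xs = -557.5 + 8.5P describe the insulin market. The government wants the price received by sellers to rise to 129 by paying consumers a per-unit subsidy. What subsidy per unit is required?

Required subsidy s = 38 per unit

At a seller price of 129, quantity supplied is -557.5 + 8.5·129 = 539.
Buyers absorb 539 only when they pay Pb with 630 − 1·Pb = 539, i.e. Pb = 91.
s = Ps − Pb = 129 − 91 = 38.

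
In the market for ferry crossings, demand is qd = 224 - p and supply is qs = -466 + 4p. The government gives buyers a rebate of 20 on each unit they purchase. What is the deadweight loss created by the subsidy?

Deadweight loss = 160

Pre-subsidy: 224 - p = -466 + 4p gives p* = 138, q* = 86.
With the rebate, buyers effectively pay pb = ps − 20, where ps is the price sellers receive.
Demand in terms of ps becomes qd = 224 − 1(ps − 20) = 244 - ps. Setting this equal to supply: 244 - ps = -466 + 4ps, so ps = 142.
Buyers pay pb = 142 − 20 = 122; q' = -466 + 4·142 = 102.
The subsidy expands output by 102 − 86 = 16 past the efficient level; on those units the gap between marginal cost and willingness to pay runs from 0 up to 20.
DWL = ½ × 20 × 16 = 160.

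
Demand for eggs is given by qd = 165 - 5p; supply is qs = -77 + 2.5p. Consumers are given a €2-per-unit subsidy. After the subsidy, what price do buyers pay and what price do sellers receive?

Pre-subsidy: 165 - 5p = -77 + 2.5p gives p* = 484/15, q* = 11/3.
With the rebate, buyers effectively pay pb = ps − 2, where ps is the price sellers receive.
Demand in terms of ps becomes qd = 165 − 5(ps − 2) = 175 - 5ps. Setting this equal to supply: 175 - 5ps = -77 + 2.5ps, so ps = 33.6.
Buyers pay pb = 33.6 − 2 = 31.6; q' = -77 + 2.5·33.6 = 7.

Buyers pay €31.6; sellers receive €33.6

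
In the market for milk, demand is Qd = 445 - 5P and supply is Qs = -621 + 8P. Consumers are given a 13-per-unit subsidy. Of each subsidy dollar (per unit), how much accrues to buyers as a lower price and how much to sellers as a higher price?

Pre-subsidy: 445 - 5P = -621 + 8P gives P* = 82, Q* = 35.
With the rebate, buyers effectively pay Pb = Ps − 13, where Ps is the price sellers receive.
Demand in terms of Ps becomes Qd = 445 − 5(Ps − 13) = 510 - 5Ps. Setting this equal to supply: 510 - 5Ps = -621 + 8Ps, so Ps = 87.
Buyers pay Pb = 87 − 13 = 74; Q' = -621 + 8·87 = 75.
Buyers' price falls by P* − Pb = 82 − 74 = 8; sellers' price rises by Ps − P* = 87 − 82 = 5.

Buyers gain 8 per unit; sellers gain 5 per unit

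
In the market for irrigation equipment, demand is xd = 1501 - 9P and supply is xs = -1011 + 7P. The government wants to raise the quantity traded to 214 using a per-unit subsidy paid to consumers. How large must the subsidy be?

At x = 214, invert demand for the buyer price: Pb = (1501 − 214)/9 = 143; invert supply for the seller price: Ps = (214 − (-1011))/7 = 175.
The subsidy must fill the gap: s = Ps − Pb = 175 − 143 = 32.

Required subsidy s = 32 per unit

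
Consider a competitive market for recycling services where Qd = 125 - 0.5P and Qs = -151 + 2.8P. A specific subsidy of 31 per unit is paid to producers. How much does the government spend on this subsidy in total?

Pre-subsidy: 125 - 0.5P = -151 + 2.8P gives P* = 920/11, Q* = 915/11.
With the subsidy, sellers receive Ps = Pb + 31 for each unit, where Pb is the price buyers pay.
Supply in terms of Pb becomes Qs = -151 + 2.8(Pb + 31) = -64.2 + 2.8Pb. Setting this equal to demand: 125 - 0.5Pb = -64.2 + 2.8Pb, so Pb = 172/3.
Sellers receive Ps = 172/3 + 31 = 265/3; Q' = 125 − 0.5·(172/3) = 289/3.
Government outlay = subsidy × quantity = 31 × 289/3 = 8959/3.

Government cost = 8959/3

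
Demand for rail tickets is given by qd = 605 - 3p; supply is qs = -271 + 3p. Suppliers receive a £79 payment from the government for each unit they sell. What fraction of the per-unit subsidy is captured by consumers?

Consumer share = 0.5

Pre-subsidy: 605 - 3p = -271 + 3p gives p* = 146, q* = 167.
With the subsidy, sellers receive ps = pb + 79 for each unit, where pb is the price buyers pay.
Supply in terms of pb becomes qs = -271 + 3(pb + 79) = -34 + 3pb. Setting this equal to demand: 605 - 3pb = -34 + 3pb, so pb = 106.5.
Sellers receive ps = 106.5 + 79 = 185.5; q' = 605 − 3·106.5 = 285.5.
Buyers' price falls by p* − pb = 146 − 106.5 = 39.5; sellers' price rises by ps − p* = 185.5 − 146 = 39.5.
So consumers capture 39.5/79 = 0.5 of each unit of subsidy.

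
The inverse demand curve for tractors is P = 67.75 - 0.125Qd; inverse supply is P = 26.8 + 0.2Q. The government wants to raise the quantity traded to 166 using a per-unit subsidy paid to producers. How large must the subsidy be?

Required subsidy s = 13 per unit

At Q = 166, from the demand curve buyers pay Pb = 67.75 − 0.125·166 = 47; from the supply curve sellers need Ps = 26.8 + 0.2·166 = 60.
The subsidy must fill the gap: s = Ps − Pb = 60 − 47 = 13.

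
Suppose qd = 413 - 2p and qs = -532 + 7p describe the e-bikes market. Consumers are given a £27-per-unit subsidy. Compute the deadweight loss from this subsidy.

Pre-subsidy: 413 - 2p = -532 + 7p gives p* = 105, q* = 203.
With the rebate, buyers effectively pay pb = ps − 27, where ps is the price sellers receive.
Demand in terms of ps becomes qd = 413 − 2(ps − 27) = 467 - 2ps. Setting this equal to supply: 467 - 2ps = -532 + 7ps, so ps = 111.
Buyers pay pb = 111 − 27 = 84; q' = -532 + 7·111 = 245.
The subsidy expands output by 245 − 203 = 42 past the efficient level; on those units the gap between marginal cost and willingness to pay runs from 0 up to 27.
DWL = ½ × 27 × 42 = 567.

Deadweight loss = £567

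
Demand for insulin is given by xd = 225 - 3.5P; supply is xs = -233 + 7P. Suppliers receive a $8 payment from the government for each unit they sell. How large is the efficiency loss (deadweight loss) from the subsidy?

Deadweight loss = 224/3

Pre-subsidy: 225 - 3.5P = -233 + 7P gives P* = 916/21, x* = 217/3.
With the subsidy, sellers receive Ps = Pb + 8 for each unit, where Pb is the price buyers pay.
Supply in terms of Pb becomes xs = -233 + 7(Pb + 8) = -177 + 7Pb. Setting this equal to demand: 225 - 3.5Pb = -177 + 7Pb, so Pb = 268/7.
Sellers receive Ps = 268/7 + 8 = 324/7; x' = 225 − 3.5·(268/7) = 91.
The subsidy expands output by 91 − 217/3 = 56/3 past the efficient level; on those units the gap between marginal cost and willingness to pay runs from 0 up to 8.
DWL = ½ × 8 × 56/3 = 224/3.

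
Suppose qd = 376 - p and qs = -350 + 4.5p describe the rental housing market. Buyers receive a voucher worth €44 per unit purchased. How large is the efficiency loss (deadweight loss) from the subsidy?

Pre-subsidy: 376 - p = -350 + 4.5p gives p* = 132, q* = 244.
With the rebate, buyers effectively pay pb = ps − 44, where ps is the price sellers receive.
Demand in terms of ps becomes qd = 376 − 1(ps − 44) = 420 - ps. Setting this equal to supply: 420 - ps = -350 + 4.5ps, so ps = 140.
Buyers pay pb = 140 − 44 = 96; q' = -350 + 4.5·140 = 280.
The subsidy expands output by 280 − 244 = 36 past the efficient level; on those units the gap between marginal cost and willingness to pay runs from 0 up to 44.
DWL = ½ × 44 × 36 = 792.

Deadweight loss = €792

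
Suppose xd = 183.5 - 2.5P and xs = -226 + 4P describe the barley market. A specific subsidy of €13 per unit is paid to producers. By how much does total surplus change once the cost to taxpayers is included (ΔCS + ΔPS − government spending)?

Pre-subsidy: 183.5 - 2.5P = -226 + 4P gives P* = 63, x* = 26.
With the subsidy, sellers receive Ps = Pb + 13 for each unit, where Pb is the price buyers pay.
Supply in terms of Pb becomes xs = -226 + 4(Pb + 13) = -174 + 4Pb. Setting this equal to demand: 183.5 - 2.5Pb = -174 + 4Pb, so Pb = 55.
Sellers receive Ps = 55 + 13 = 68; x' = 183.5 − 2.5·55 = 46.
ΔCS = ½(26 + 46)(63 − 55) = 288; ΔPS = ½(26 + 46)(68 − 63) = 180.
Government spending = 13 × 46 = 598.
Net change = 288 + 180 − 598 = -130. The loss equals the DWL triangle ½·13·20.

Net change in total surplus = -€130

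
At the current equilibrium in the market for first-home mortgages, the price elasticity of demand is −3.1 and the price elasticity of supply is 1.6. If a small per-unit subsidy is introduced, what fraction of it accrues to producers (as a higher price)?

For a small subsidy around the equilibrium, the benefit split depends on the relative slopes, which at a point are proportional to the elasticities.
Buyer share = εs/(εs + |εd|) = 1.6/(1.6 + 3.1) = 16/47; seller share = |εd|/(εs + |εd|) = 31/47.
So producers capture 31/47 of the subsidy.

Producer share = 31/47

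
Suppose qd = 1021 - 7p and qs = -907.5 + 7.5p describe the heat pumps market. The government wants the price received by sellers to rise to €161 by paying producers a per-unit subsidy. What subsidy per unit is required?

Required subsidy s = €58 per unit

At a seller price of 161, quantity supplied is -907.5 + 7.5·161 = 300.
Buyers absorb 300 only when they pay pb with 1021 − 7·pb = 300, i.e. pb = 103.
s = ps − pb = 161 − 103 = 58.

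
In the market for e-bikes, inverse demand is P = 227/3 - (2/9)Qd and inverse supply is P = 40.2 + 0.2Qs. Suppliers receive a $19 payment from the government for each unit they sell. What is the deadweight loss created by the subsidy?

Pre-subsidy: 227/3 - (2/9)Q = 40.2 + 0.2Q gives Q* = 84 and P* = 57.
With the subsidy, sellers receive Ps = Pb + 19 for each unit, where Pb is the price buyers pay.
On the curves, Pb = 227/3 - (2/9)Q and Ps = 40.2 + 0.2Q; the wedge Ps − Pb = 19 gives 40.2 + 0.2Q − (227/3 - (2/9)Q) = 19, so Q' = 129.
Then Pb = 227/3 − (2/9)·129 = 47 and Ps = 40.2 + 0.2·129 = 66.
The subsidy expands output by 129 − 84 = 45 past the efficient level; on those units the gap between marginal cost and willingness to pay runs from 0 up to 19.
DWL = ½ × 19 × 45 = 427.5.

Deadweight loss = $427.5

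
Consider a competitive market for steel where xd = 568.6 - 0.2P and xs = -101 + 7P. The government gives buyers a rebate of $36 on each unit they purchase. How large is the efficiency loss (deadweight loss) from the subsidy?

Pre-subsidy: 568.6 - 0.2P = -101 + 7P gives P* = 93, x* = 550.
With the rebate, buyers effectively pay Pb = Ps − 36, where Ps is the price sellers receive.
Demand in terms of Ps becomes xd = 568.6 − 0.2(Ps − 36) = 575.8 - 0.2Ps. Setting this equal to supply: 575.8 - 0.2Ps = -101 + 7Ps, so Ps = 94.
Buyers pay Pb = 94 − 36 = 58; x' = -101 + 7·94 = 557.
The subsidy expands output by 557 − 550 = 7 past the efficient level; on those units the gap between marginal cost and willingness to pay runs from 0 up to 36.
DWL = ½ × 36 × 7 = 126.

Deadweight loss = $126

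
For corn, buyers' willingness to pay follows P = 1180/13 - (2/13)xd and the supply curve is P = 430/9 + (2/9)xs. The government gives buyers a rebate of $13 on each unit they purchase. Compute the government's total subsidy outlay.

Government cost = 85163/44

Pre-subsidy: 1180/13 - (2/13)x = 430/9 + (2/9)x gives x* = 2515/22 and P* = 805/11.
With the rebate, buyers effectively pay Pb = Ps − 13, where Ps is the price sellers receive.
On the curves, Pb = 1180/13 - (2/13)x and Ps = 430/9 + (2/9)x; the wedge Ps − Pb = 13 gives 430/9 + (2/9)x − (1180/13 - (2/13)x) = 13, so x' = 6551/44.
Then Pb = 1180/13 − (2/13)·(6551/44) = 1493/22 and Ps = 430/9 + (2/9)·(6551/44) = 1779/22.
Government outlay = subsidy × quantity = 13 × 6551/44 = 85163/44.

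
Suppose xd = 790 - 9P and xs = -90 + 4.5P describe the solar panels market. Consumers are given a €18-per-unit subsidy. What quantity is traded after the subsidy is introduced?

x' = 772/3

Pre-subsidy: 790 - 9P = -90 + 4.5P gives P* = 1760/27, x* = 610/3.
With the rebate, buyers effectively pay Pb = Ps − 18, where Ps is the price sellers receive.
Demand in terms of Ps becomes xd = 790 − 9(Ps − 18) = 952 - 9Ps. Setting this equal to supply: 952 - 9Ps = -90 + 4.5Ps, so Ps = 2084/27.
Buyers pay Pb = 2084/27 − 18 = 1598/27; x' = -90 + 4.5·(2084/27) = 772/3.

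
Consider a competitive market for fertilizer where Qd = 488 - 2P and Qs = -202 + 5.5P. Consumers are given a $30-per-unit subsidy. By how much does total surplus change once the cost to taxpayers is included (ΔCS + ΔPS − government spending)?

Net change in total surplus = -$660

Pre-subsidy: 488 - 2P = -202 + 5.5P gives P* = 92, Q* = 304.
With the rebate, buyers effectively pay Pb = Ps − 30, where Ps is the price sellers receive.
Demand in terms of Ps becomes Qd = 488 − 2(Ps − 30) = 548 - 2Ps. Setting this equal to supply: 548 - 2Ps = -202 + 5.5Ps, so Ps = 100.
Buyers pay Pb = 100 − 30 = 70; Q' = -202 + 5.5·100 = 348.
ΔCS = ½(304 + 348)(92 − 70) = 7172; ΔPS = ½(304 + 348)(100 − 92) = 2608.
Government spending = 30 × 348 = 10440.
Net change = 7172 + 2608 − 10440 = -660. The loss equals the DWL triangle ½·30·44.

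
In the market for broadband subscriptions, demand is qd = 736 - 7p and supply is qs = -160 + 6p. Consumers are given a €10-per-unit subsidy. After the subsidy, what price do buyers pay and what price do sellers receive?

Pre-subsidy: 736 - 7p = -160 + 6p gives p* = 896/13, q* = 3296/13.
With the rebate, buyers effectively pay pb = ps − 10, where ps is the price sellers receive.
Demand in terms of ps becomes qd = 736 − 7(ps − 10) = 806 - 7ps. Setting this equal to supply: 806 - 7ps = -160 + 6ps, so ps = 966/13.
Buyers pay pb = 966/13 − 10 = 836/13; q' = -160 + 6·(966/13) = 3716/13.

Buyers pay 836/13; sellers receive 966/13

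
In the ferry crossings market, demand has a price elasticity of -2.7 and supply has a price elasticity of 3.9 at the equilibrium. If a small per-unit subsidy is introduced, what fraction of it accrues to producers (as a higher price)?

For a small subsidy around the equilibrium, the benefit split depends on the relative slopes, which at a point are proportional to the elasticities.
Buyer share = εs/(εs + |εd|) = 3.9/(3.9 + 2.7) = 13/22; seller share = |εd|/(εs + |εd|) = 9/22.
So producers capture 9/22 of the subsidy.

Producer share = 9/22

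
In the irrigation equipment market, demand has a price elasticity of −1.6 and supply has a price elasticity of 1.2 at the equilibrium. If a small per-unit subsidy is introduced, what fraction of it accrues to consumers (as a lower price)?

For a small subsidy around the equilibrium, the benefit split depends on the relative slopes, which at a point are proportional to the elasticities.
Buyer share = εs/(εs + |εd|) = 1.2/(1.2 + 1.6) = 3/7; seller share = |εd|/(εs + |εd|) = 4/7.

Consumer share = 3/7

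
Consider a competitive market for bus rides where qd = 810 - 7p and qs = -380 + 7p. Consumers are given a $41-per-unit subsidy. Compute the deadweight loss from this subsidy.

Pre-subsidy: 810 - 7p = -380 + 7p gives p* = 85, q* = 215.
With the rebate, buyers effectively pay pb = ps − 41, where ps is the price sellers receive.
Demand in terms of ps becomes qd = 810 − 7(ps − 41) = 1097 - 7ps. Setting this equal to supply: 1097 - 7ps = -380 + 7ps, so ps = 105.5.
Buyers pay pb = 105.5 − 41 = 64.5; q' = -380 + 7·105.5 = 358.5.
The subsidy expands output by 358.5 − 215 = 143.5 past the efficient level; on those units the gap between marginal cost and willingness to pay runs from 0 up to 41.
DWL = ½ × 41 × 143.5 = 2941.75.

Deadweight loss = $2941.75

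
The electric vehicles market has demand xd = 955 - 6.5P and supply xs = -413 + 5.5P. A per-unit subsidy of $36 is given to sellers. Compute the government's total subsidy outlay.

Pre-subsidy: 955 - 6.5P = -413 + 5.5P gives P* = 114, x* = 214.
With the subsidy, sellers receive Ps = Pb + 36 for each unit, where Pb is the price buyers pay.
Supply in terms of Pb becomes xs = -413 + 5.5(Pb + 36) = -215 + 5.5Pb. Setting this equal to demand: 955 - 6.5Pb = -215 + 5.5Pb, so Pb = 97.5.
Sellers receive Ps = 97.5 + 36 = 133.5; x' = 955 − 6.5·97.5 = 321.25.
Government outlay = subsidy × quantity = 36 × 321.25 = 11565.

Government cost = $11565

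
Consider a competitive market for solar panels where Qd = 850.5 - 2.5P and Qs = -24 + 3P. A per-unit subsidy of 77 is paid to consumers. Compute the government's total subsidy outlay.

Pre-subsidy: 850.5 - 2.5P = -24 + 3P gives P* = 159, Q* = 453.
With the rebate, buyers effectively pay Pb = Ps − 77, where Ps is the price sellers receive.
Demand in terms of Ps becomes Qd = 850.5 − 2.5(Ps − 77) = 1043 - 2.5Ps. Setting this equal to supply: 1043 - 2.5Ps = -24 + 3Ps, so Ps = 194.
Buyers pay Pb = 194 − 77 = 117; Q' = -24 + 3·194 = 558.
Government outlay = subsidy × quantity = 77 × 558 = 42966.

Government cost = 42966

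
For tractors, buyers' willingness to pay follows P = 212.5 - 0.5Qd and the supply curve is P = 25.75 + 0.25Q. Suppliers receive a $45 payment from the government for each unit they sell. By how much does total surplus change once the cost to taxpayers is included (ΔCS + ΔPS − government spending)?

Net change in total surplus = -$1350

Pre-subsidy: 212.5 - 0.5Q = 25.75 + 0.25Q gives Q* = 249 and P* = 88.
With the subsidy, sellers receive Ps = Pb + 45 for each unit, where Pb is the price buyers pay.
On the curves, Pb = 212.5 - 0.5Q and Ps = 25.75 + 0.25Q; the wedge Ps − Pb = 45 gives 25.75 + 0.25Q − (212.5 - 0.5Q) = 45, so Q' = 309.
Then Pb = 212.5 − 0.5·309 = 58 and Ps = 25.75 + 0.25·309 = 103.
ΔCS = ½(249 + 309)(88 − 58) = 8370; ΔPS = ½(249 + 309)(103 − 88) = 4185.
Government spending = 45 × 309 = 13905.
Net change = 8370 + 4185 − 13905 = -1350. The loss equals the DWL triangle ½·45·60.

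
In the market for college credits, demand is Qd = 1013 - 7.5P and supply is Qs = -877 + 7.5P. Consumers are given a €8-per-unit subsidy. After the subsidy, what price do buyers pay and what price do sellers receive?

Buyers pay €122; sellers receive €130

Pre-subsidy: 1013 - 7.5P = -877 + 7.5P gives P* = 126, Q* = 68.
With the rebate, buyers effectively pay Pb = Ps − 8, where Ps is the price sellers receive.
Demand in terms of Ps becomes Qd = 1013 − 7.5(Ps − 8) = 1073 - 7.5Ps. Setting this equal to supply: 1073 - 7.5Ps = -877 + 7.5Ps, so Ps = 130.
Buyers pay Pb = 130 − 8 = 122; Q' = -877 + 7.5·130 = 98.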